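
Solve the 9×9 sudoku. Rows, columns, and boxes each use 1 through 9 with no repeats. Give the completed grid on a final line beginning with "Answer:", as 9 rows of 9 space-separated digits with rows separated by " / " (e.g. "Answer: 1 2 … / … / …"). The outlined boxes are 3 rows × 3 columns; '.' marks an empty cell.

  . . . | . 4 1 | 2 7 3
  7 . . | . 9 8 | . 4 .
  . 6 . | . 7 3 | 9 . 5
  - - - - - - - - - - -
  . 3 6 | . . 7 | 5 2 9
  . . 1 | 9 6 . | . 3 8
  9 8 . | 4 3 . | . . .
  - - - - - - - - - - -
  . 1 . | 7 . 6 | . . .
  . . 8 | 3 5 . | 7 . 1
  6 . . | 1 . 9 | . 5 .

Step 1. [r7c1∈{2,3,4,5}] across col 1, 3 lands solely at r7c1, so r7c1=3.
Step 2. [r7c3∈{2,4,5,9}] 5 has one home in row 7: r7c3. So r7c3=5.
Step 3. [r5c2∈{2,4,5,7}] row 5 places 7 nowhere but r5c2 ⇒ r5c2=7.
Step 4. [r6c3∈{2}] r6c3 is down to just 2 ⇒ r6c3=2.
Step 5. [r8c2∈{2,4,9}] r8c2 is the only open cell in box 7 admitting 9, so r8c2=9.
Step 6. [r9c2∈{2,4}] r9c2 is the only open cell in col 2 admitting 4, so r9c2=4.
Step 7. [r3c1∈{1,2,4,8}] col 1 places 1 nowhere but r3c1 ⇒ r3c1=1.
Step 8. [r1c2∈{5}] r1c2's peers cover all but 5. So r1c2=5.
Step 9. [r2c9∈{6}] r2c9 has the single candidate 6, so r2c9=6.
Step 10. [r5c6∈{2,5}] 2 has one home in row 5: r5c6, so r5c6=2.
Step 11. [r6c8∈{1,6}] in col 8, 1 fits only at r6c8. So r6c8=1.
Step 12. [r7c9∈{2,4}] col 9 places 4 nowhere but r7c9, so r7c9=4.
Step 13. [r7c7∈{8}] r7c7 is down to just 8, so r7c7=8.
Step 14. [r9c5∈{2,8}] r9c5 is the only open cell in row 9 admitting 8. So r9c5=8.
Step 15. [r5c1∈{4,5}] in row 5, 5 fits only at r5c1 ⇒ r5c1=5.
Step 16. [r2c2∈{2}] only 2 remains possible at r2c2. So r2c2=2.
Step 17. [r5c7∈{4}] r5c7 is down to just 4 ⇒ r5c7=4.
Step 18. [r3c4∈{2}] r3c4 is down to just 2, so r3c4=2.
Step 19. [r1c3∈{9}] only 9 remains possible at r1c3. So r1c3=9.
Step 20. [r1c4∈{6}] r1c4 has the single candidate 6 ⇒ r1c4=6.
Step 21. [r2c4∈{5}] r2c4's peers cover all but 5. So r2c4=5.
Step 22. [r9c9∈{2}] nothing but 2 survives at r9c9. So r9c9=2.
Step 23. [r4c5∈{1}] only 1 remains possible at r4c5, so r4c5=1.
Step 24. [r1c1∈{8}] r1c1 has the single candidate 8. So r1c1=8.
Step 25. [r8c6∈{4}] nothing but 4 survives at r8c6, so r8c6=4.
Step 26. [r2c3∈{3}] r2c3's peers cover all but 3 ⇒ r2c3=3.
Step 27. [r3c8∈{8}] r3c8's peers cover all but 8 ⇒ r3c8=8.
Step 28. [r8c1∈{2}] r8c1's peers cover all but 2, so r8c1=2.
Step 29. [r9c7∈{3}] nothing but 3 survives at r9c7, so r9c7=3.
Step 30. [r4c1∈{4}] only 4 remains possible at r4c1. So r4c1=4.
Step 31. [r6c7∈{6}] nothing but 6 survives at r6c7, so r6c7=6.
Step 32. [r6c6∈{5}] nothing but 5 survives at r6c6. So r6c6=5.
Step 33. [r3c3∈{4}] only 4 remains possible at r3c3 ⇒ r3c3=4.
Step 34. [r9c3∈{7}] only 7 remains possible at r9c3. So r9c3=7.
Step 35. [r6c9∈{7}] r6c9 is down to just 7, so r6c9=7.
Step 36. [r2c7∈{1}] nothing but 1 survives at r2c7. So r2c7=1.
Step 37. [r7c8∈{9}] r7c8's peers cover all but 9, so r7c8=9.
Step 38. [r4c4∈{8}] r4c4's peers cover all but 8. So r4c4=8.
Step 39. [r7c5∈{2}] only 2 remains possible at r7c5. So r7c5=2.
Step 40. [r8c8∈{6}] only 6 remains possible at r8c8 ⇒ r8c8=6.

Answer: 8 5 9 6 4 1 2 7 3 / 7 2 3 5 9 8 1 4 6 / 1 6 4 2 7 3 9 8 5 / 4 3 6 8 1 7 5 2 9 / 5 7 1 9 6 2 4 3 8 / 9 8 2 4 3 5 6 1 7 / 3 1 5 7 2 6 8 9 4 / 2 9 8 3 5 4 7 6 1 / 6 4 7 1 8 9 3 5 2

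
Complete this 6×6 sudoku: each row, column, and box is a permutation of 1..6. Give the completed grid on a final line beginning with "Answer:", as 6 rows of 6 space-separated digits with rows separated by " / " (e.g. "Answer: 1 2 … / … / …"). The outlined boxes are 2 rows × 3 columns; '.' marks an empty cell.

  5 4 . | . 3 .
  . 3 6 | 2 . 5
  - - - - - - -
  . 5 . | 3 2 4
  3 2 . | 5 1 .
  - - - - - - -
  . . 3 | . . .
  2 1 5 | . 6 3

Step 1. [r5c1∈{4,6}] across col 1, 4 lands solely at r5c1 ⇒ r5c1=4.
Step 2. [r5c4∈{1}] nothing but 1 survives at r5c4. So r5c4=1.
Step 3. [r1c6∈{1,6}] r1c6 is the only open cell in col 6 admitting 1, so r1c6=1.
Step 4. [r2c1∈{1}] nothing but 1 survives at r2c1. So r2c1=1.
Step 5. [r4c6∈{6}] nothing but 6 survives at r4c6. So r4c6=6.
Step 6. [r4c3∈{4}] r4c3 has the single candidate 4 ⇒ r4c3=4.
Step 7. [r3c1∈{6}] only 6 remains possible at r3c1 ⇒ r3c1=6.
Step 8. [r5c5∈{5}] r5c5's peers cover all but 5, so r5c5=5.
Step 9. [r2c5∈{4}] r2c5's peers cover all but 4, so r2c5=4.
Step 10. [r3c3∈{1}] r3c3 is down to just 1. So r3c3=1.
Step 11. [r5c6∈{2}] r5c6 has the single candidate 2. So r5c6=2.
Step 12. [r6c4∈{4}] r6c4 has the single candidate 4, so r6c4=4.
Step 13. [r1c3∈{2}] r1c3's peers cover all but 2. So r1c3=2.
Step 14. [r5c2∈{6}] r5c2 has the single candidate 6. So r5c2=6.
Step 15. [r1c4∈{6}] r1c4 has the single candidate 6. So r1c4=6.

Answer: 5 4 2 6 3 1 / 1 3 6 2 4 5 / 6 5 1 3 2 4 / 3 2 4 5 1 6 / 4 6 3 1 5 2 / 2 1 5 4 6 3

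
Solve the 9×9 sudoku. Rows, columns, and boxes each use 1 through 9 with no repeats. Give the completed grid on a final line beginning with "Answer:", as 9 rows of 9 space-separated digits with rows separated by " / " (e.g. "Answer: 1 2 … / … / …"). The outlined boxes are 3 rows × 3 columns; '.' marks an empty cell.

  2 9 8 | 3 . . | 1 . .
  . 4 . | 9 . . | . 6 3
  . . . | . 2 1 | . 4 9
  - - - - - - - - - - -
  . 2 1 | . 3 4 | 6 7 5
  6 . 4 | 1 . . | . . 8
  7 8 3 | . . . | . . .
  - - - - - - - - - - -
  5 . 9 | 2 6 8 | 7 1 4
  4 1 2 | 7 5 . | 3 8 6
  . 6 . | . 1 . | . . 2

Step 1. [r6c5∈{9}] r6c5 has the single candidate 9. So r6c5=9.
Step 2. [r3c2∈{3,5,7}] across col 2, 7 lands solely at r3c2 ⇒ r3c2=7.
Step 3. [r2c7∈{2,5,8}] r2c7 is the only open cell in row 2 admitting 2 ⇒ r2c7=2.
Step 4. [r1c6∈{5,6,7}] across row 1, 6 lands solely at r1c6 ⇒ r1c6=6.
Step 5. [r5c5∈{7}] r5c5's peers cover all but 7, so r5c5=7.
Step 6. [r1c8∈{5}] r1c8 is down to just 5, so r1c8=5.
Step 7. [r9c8∈{9}] only 9 remains possible at r9c8, so r9c8=9.
Step 8. [r6c8∈{2}] r6c8's peers cover all but 2. So r6c8=2.
Step 9. [r6c6∈{5}] nothing but 5 survives at r6c6, so r6c6=5.
Step 10. [r3c4∈{5,8}] r3c4 is the only open cell in col 4 admitting 5. So r3c4=5.
Step 11. [r9c1∈{3,8}] in row 9, 8 fits only at r9c1. So r9c1=8.
Step 12. [r5c6∈{2}] r5c6 is down to just 2 ⇒ r5c6=2.
Step 13. [r6c9∈{1}] r6c9 is down to just 1, so r6c9=1.
Step 14. [r1c5∈{4}] r1c5 is down to just 4. So r1c5=4.
Step 15. [r7c2∈{3}] r7c2's peers cover all but 3. So r7c2=3.
Step 16. [r5c8∈{3}] only 3 remains possible at r5c8, so r5c8=3.
Step 17. [r1c9∈{7}] r1c9 has the single candidate 7, so r1c9=7.
Step 18. [r2c1∈{1}] r2c1's peers cover all but 1. So r2c1=1.
Step 19. [r3c1∈{3}] only 3 remains possible at r3c1, so r3c1=3.
Step 20. [r4c4∈{8}] r4c4 has the single candidate 8 ⇒ r4c4=8.
Step 21. [r2c5∈{8}] r2c5 has the single candidate 8. So r2c5=8.
Step 22. [r8c6∈{9}] nothing but 9 survives at r8c6. So r8c6=9.
Step 23. [r3c7∈{8}] only 8 remains possible at r3c7. So r3c7=8.
Step 24. [r9c7∈{5}] r9c7's peers cover all but 5. So r9c7=5.
Step 25. [r6c7∈{4}] only 4 remains possible at r6c7 ⇒ r6c7=4.
Step 26. [r2c6∈{7}] r2c6 has the single candidate 7, so r2c6=7.
Step 27. [r9c3∈{7}] only 7 remains possible at r9c3. So r9c3=7.
Step 28. [r3c3∈{6}] r3c3 is down to just 6 ⇒ r3c3=6.
Step 29. [r9c4∈{4}] r9c4 has the single candidate 4, so r9c4=4.
Step 30. [r5c7∈{9}] only 9 remains possible at r5c7, so r5c7=9.
Step 31. [r5c2∈{5}] only 5 remains possible at r5c2 ⇒ r5c2=5.
Step 32. [r2c3∈{5}] r2c3's peers cover all but 5. So r2c3=5.
Step 33. [r6c4∈{6}] nothing but 6 survives at r6c4. So r6c4=6.
Step 34. [r9c6∈{3}] only 3 remains possible at r9c6 ⇒ r9c6=3.
Step 35. [r4c1∈{9}] r4c1's peers cover all but 9. So r4c1=9.

Answer: 2 9 8 3 4 6 1 5 7 / 1 4 5 9 8 7 2 6 3 / 3 7 6 5 2 1 8 4 9 / 9 2 1 8 3 4 6 7 5 / 6 5 4 1 7 2 9 3 8 / 7 8 3 6 9 5 4 2 1 / 5 3 9 2 6 8 7 1 4 / 4 1 2 7 5 9 3 8 6 / 8 6 7 4 1 3 5 9 2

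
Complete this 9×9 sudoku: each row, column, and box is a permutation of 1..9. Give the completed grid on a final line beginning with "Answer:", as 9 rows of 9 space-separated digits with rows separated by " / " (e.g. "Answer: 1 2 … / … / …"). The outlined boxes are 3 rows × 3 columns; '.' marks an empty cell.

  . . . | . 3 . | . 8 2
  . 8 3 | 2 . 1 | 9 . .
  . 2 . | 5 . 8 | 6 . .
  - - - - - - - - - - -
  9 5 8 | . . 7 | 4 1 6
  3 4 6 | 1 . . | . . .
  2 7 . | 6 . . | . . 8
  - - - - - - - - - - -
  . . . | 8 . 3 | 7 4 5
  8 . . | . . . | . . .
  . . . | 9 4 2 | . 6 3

Step 1. [r9c2∈{1}] nothing but 1 survives at r9c2. So r9c2=1.
Step 2. [r8c3∈{2,4,5,7,9}] r8c3 is the only open cell in row 8 admitting 4. So r8c3=4.
Step 3. [r7c1∈{6}] r7c1 is down to just 6, so r7c1=6.
Step 4. [r7c2∈{9}] r7c2 is down to just 9. So r7c2=9.
Step 5. [r1c4∈{4,7}] 4 has one home in col 4: r1c4. So r1c4=4.
Step 6. [r5c5∈{2,5,8,9}] r5c5 is the only open cell in row 5 admitting 8 ⇒ r5c5=8.
Step 7. [r2c5∈{6,7}] row 2 places 6 nowhere but r2c5. So r2c5=6.
Step 8. [r3c5∈{7,9}] across box 2, 7 lands solely at r3c5 ⇒ r3c5=7.
Step 9. [r6c5∈{5,9}] r6c5 is the only open cell in col 5 admitting 9. So r6c5=9.
Step 10. [r5c6∈{5}] only 5 remains possible at r5c6. So r5c6=5.
Step 11. [r5c7∈{2}] r5c7 has the single candidate 2. So r5c7=2.
Step 12. [r8c7∈{1}] r8c7's peers cover all but 1. So r8c7=1.
Step 13. [r1c7∈{5}] r1c7 is down to just 5 ⇒ r1c7=5.
Step 14. [r2c8∈{7}] only 7 remains possible at r2c8, so r2c8=7.
Step 15. [r3c9∈{1,4}] in col 9, 1 fits only at r3c9, so r3c9=1.
Step 16. [r1c1∈{1,7}] in col 1, 1 fits only at r1c1 ⇒ r1c1=1.
Step 17. [r9c3∈{5,7}] 5 has one home in col 3: r9c3, so r9c3=5.
Step 18. [r8c9∈{9}] r8c9 is down to just 9. So r8c9=9.
Step 19. [r6c7∈{3}] r6c7's peers cover all but 3. So r6c7=3.
Step 20. [r3c1∈{4}] r3c1 is down to just 4 ⇒ r3c1=4.
Step 21. [r3c3∈{9}] r3c3's peers cover all but 9 ⇒ r3c3=9.
Step 22. [r2c1∈{5}] only 5 remains possible at r2c1. So r2c1=5.
Step 23. [r8c5∈{5}] r8c5 has the single candidate 5 ⇒ r8c5=5.
Step 24. [r5c9∈{7}] nothing but 7 survives at r5c9. So r5c9=7.
Step 25. [r9c7∈{8}] r9c7's peers cover all but 8. So r9c7=8.
Step 26. [r2c9∈{4}] r2c9's peers cover all but 4 ⇒ r2c9=4.
Step 27. [r1c2∈{6}] r1c2's peers cover all but 6, so r1c2=6.
Step 28. [r8c6∈{6}] r8c6's peers cover all but 6. So r8c6=6.
Step 29. [r9c1∈{7}] r9c1's peers cover all but 7. So r9c1=7.
Step 30. [r8c4∈{7}] nothing but 7 survives at r8c4, so r8c4=7.
Step 31. [r8c8∈{2}] r8c8's peers cover all but 2, so r8c8=2.
Step 32. [r5c8∈{9}] r5c8's peers cover all but 9 ⇒ r5c8=9.
Step 33. [r7c3∈{2}] only 2 remains possible at r7c3. So r7c3=2.
Step 34. [r6c8∈{5}] nothing but 5 survives at r6c8. So r6c8=5.
Step 35. [r7c5∈{1}] only 1 remains possible at r7c5. So r7c5=1.
Step 36. [r8c2∈{3}] r8c2's peers cover all but 3, so r8c2=3.
Step 37. [r4c4∈{3}] r4c4 has the single candidate 3, so r4c4=3.
Step 38. [r6c3∈{1}] r6c3's peers cover all but 1 ⇒ r6c3=1.
Step 39. [r6c6∈{4}] r6c6 has the single candidate 4 ⇒ r6c6=4.
Step 40. [r3c8∈{3}] only 3 remains possible at r3c8, so r3c8=3.
Step 41. [r1c6∈{9}] nothing but 9 survives at r1c6. So r1c6=9.
Step 42. [r4c5∈{2}] r4c5 is down to just 2, so r4c5=2.
Step 43. [r1c3∈{7}] only 7 remains possible at r1c3 ⇒ r1c3=7.

Answer: 1 6 7 4 3 9 5 8 2 / 5 8 3 2 6 1 9 7 4 / 4 2 9 5 7 8 6 3 1 / 9 5 8 3 2 7 4 1 6 / 3 4 6 1 8 5 2 9 7 / 2 7 1 6 9 4 3 5 8 / 6 9 2 8 1 3 7 4 5 / 8 3 4 7 5 6 1 2 9 / 7 1 5 9 4 2 8 6 3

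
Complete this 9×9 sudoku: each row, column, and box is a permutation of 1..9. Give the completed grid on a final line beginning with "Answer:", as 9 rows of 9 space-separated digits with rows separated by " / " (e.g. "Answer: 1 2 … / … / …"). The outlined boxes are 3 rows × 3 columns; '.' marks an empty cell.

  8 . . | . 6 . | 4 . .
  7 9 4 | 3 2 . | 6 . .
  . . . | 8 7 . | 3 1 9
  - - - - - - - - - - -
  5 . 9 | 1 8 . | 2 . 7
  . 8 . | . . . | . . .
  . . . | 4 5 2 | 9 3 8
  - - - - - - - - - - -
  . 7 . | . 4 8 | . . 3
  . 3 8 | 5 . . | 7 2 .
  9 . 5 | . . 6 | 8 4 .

Step 1. [r5c1∈{1,2,3,4,6}] 3 has one home in col 1: r5c1. So r5c1=3.
Step 2. [r5c3∈{1,2,6,7}] in row 5, 2 fits only at r5c3, so r5c3=2.
Step 3. [r2c9∈{5}] r2c9's peers cover all but 5. So r2c9=5.
Step 4. [r9c9∈{1}] nothing but 1 survives at r9c9, so r9c9=1.
Step 5. [r5c4∈{6,7,9}] r5c4 is the only open cell in col 4 admitting 6. So r5c4=6.
Step 6. [r3c3∈{6}] r3c3 has the single candidate 6 ⇒ r3c3=6.
Step 7. [r9c2∈{2}] r9c2 has the single candidate 2. So r9c2=2.
Step 8. [r7c3∈{1}] nothing but 1 survives at r7c3, so r7c3=1.
Step 9. [r7c1∈{6}] nothing but 6 survives at r7c1 ⇒ r7c1=6.
Step 10. [r1c2∈{1,5}] r1c2 is the only open cell in box 1 admitting 1. So r1c2=1.
Step 11. [r1c6∈{5,9}] across row 1, 5 lands solely at r1c6 ⇒ r1c6=5.
Step 12. [r7c8∈{5,9}] in col 8, 9 fits only at r7c8 ⇒ r7c8=9.
Step 13. [r5c5∈{9}] nothing but 9 survives at r5c5, so r5c5=9.
Step 14. [r8c5∈{1}] nothing but 1 survives at r8c5. So r8c5=1.
Step 15. [r5c7∈{1,5}] r5c7 is the only open cell in row 5 admitting 1, so r5c7=1.
Step 16. [r4c8∈{6}] r4c8's peers cover all but 6, so r4c8=6.
Step 17. [r7c4∈{2}] r7c4's peers cover all but 2. So r7c4=2.
Step 18. [r1c8∈{7}] r1c8 is down to just 7 ⇒ r1c8=7.
Step 19. [r3c6∈{4}] r3c6 is down to just 4. So r3c6=4.
Step 20. [r8c6∈{9}] nothing but 9 survives at r8c6 ⇒ r8c6=9.
Step 21. [r9c5∈{3}] r9c5's peers cover all but 3. So r9c5=3.
Step 22. [r5c6∈{7}] r5c6 is down to just 7, so r5c6=7.
Step 23. [r1c4∈{9}] r1c4's peers cover all but 9. So r1c4=9.
Step 24. [r3c1∈{2}] only 2 remains possible at r3c1 ⇒ r3c1=2.
Step 25. [r4c2∈{4}] r4c2 has the single candidate 4. So r4c2=4.
Step 26. [r7c7∈{5}] r7c7's peers cover all but 5 ⇒ r7c7=5.
Step 27. [r6c2∈{6}] r6c2 is down to just 6, so r6c2=6.
Step 28. [r4c6∈{3}] r4c6's peers cover all but 3, so r4c6=3.
Step 29. [r2c8∈{8}] only 8 remains possible at r2c8, so r2c8=8.
Step 30. [r5c9∈{4}] only 4 remains possible at r5c9, so r5c9=4.
Step 31. [r1c9∈{2}] r1c9 has the single candidate 2, so r1c9=2.
Step 32. [r3c2∈{5}] nothing but 5 survives at r3c2, so r3c2=5.
Step 33. [r8c1∈{4}] r8c1's peers cover all but 4, so r8c1=4.
Step 34. [r5c8∈{5}] r5c8 has the single candidate 5, so r5c8=5.
Step 35. [r6c3∈{7}] only 7 remains possible at r6c3. So r6c3=7.
Step 36. [r6c1∈{1}] nothing but 1 survives at r6c1 ⇒ r6c1=1.
Step 37. [r9c4∈{7}] only 7 remains possible at r9c4. So r9c4=7.
Step 38. [r1c3∈{3}] r1c3 is down to just 3 ⇒ r1c3=3.
Step 39. [r2c6∈{1}] r2c6's peers cover all but 1, so r2c6=1.
Step 40. [r8c9∈{6}] r8c9 has the single candidate 6 ⇒ r8c9=6.

Answer: 8 1 3 9 6 5 4 7 2 / 7 9 4 3 2 1 6 8 5 / 2 5 6 8 7 4 3 1 9 / 5 4 9 1 8 3 2 6 7 / 3 8 2 6 9 7 1 5 4 / 1 6 7 4 5 2 9 3 8 / 6 7 1 2 4 8 5 9 3 / 4 3 8 5 1 9 7 2 6 / 9 2 5 7 3 6 8 4 1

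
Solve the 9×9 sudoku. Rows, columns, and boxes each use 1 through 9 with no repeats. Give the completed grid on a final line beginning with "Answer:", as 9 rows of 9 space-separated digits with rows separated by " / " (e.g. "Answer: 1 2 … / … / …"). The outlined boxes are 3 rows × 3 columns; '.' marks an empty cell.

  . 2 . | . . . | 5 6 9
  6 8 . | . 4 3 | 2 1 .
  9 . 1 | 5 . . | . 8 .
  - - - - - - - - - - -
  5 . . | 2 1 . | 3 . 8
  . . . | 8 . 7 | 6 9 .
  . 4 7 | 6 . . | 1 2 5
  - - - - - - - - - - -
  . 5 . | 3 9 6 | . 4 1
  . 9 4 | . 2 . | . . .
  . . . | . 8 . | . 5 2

Step 1. [r3c9∈{3,4,7}] in box 3, 3 fits only at r3c9 ⇒ r3c9=3.
Step 2. [r3c2∈{7}] r3c2 is down to just 7. So r3c2=7.
Step 3. [r7c3∈{2,8}] across col 3, 8 lands solely at r7c3 ⇒ r7c3=8.
Step 4. [r7c7∈{7}] only 7 remains possible at r7c7, so r7c7=7.
Step 5. [r1c3∈{3}] r1c3 has the single candidate 3, so r1c3=3.
Step 6. [r9c4∈{1,4,7}] r9c4 is the only open cell in col 4 admitting 4. So r9c4=4.
Step 7. [r9c6∈{1}] r9c6's peers cover all but 1, so r9c6=1.
Step 8. [r8c1∈{1,3,7}] across row 8, 1 lands solely at r8c1, so r8c1=1.
Step 9. [r1c5∈{7}] r1c5 has the single candidate 7. So r1c5=7.
Step 10. [r6c5∈{3}] r6c5's peers cover all but 3. So r6c5=3.
Step 11. [r4c3∈{6,9}] across col 3, 9 lands solely at r4c3. So r4c3=9.
Step 12. [r4c2∈{6}] r4c2 has the single candidate 6. So r4c2=6.
Step 13. [r9c2∈{3}] only 3 remains possible at r9c2 ⇒ r9c2=3.
Step 14. [r5c1∈{2,3}] in row 5, 3 fits only at r5c1. So r5c1=3.
Step 15. [r1c4∈{1}] nothing but 1 survives at r1c4. So r1c4=1.
Step 16. [r8c8∈{3}] nothing but 3 survives at r8c8, so r8c8=3.
Step 17. [r2c4∈{9}] only 9 remains possible at r2c4, so r2c4=9.
Step 18. [r3c7∈{4}] only 4 remains possible at r3c7. So r3c7=4.
Step 19. [r2c3∈{5}] nothing but 5 survives at r2c3 ⇒ r2c3=5.
Step 20. [r3c6∈{2}] r3c6 has the single candidate 2. So r3c6=2.
Step 21. [r1c6∈{8}] r1c6 is down to just 8, so r1c6=8.
Step 22. [r3c5∈{6}] nothing but 6 survives at r3c5 ⇒ r3c5=6.
Step 23. [r5c9∈{4}] only 4 remains possible at r5c9, so r5c9=4.
Step 24. [r9c7∈{9}] r9c7 is down to just 9, so r9c7=9.
Step 25. [r8c4∈{7}] r8c4's peers cover all but 7. So r8c4=7.
Step 26. [r9c1∈{7}] r9c1 is down to just 7, so r9c1=7.
Step 27. [r9c3∈{6}] nothing but 6 survives at r9c3 ⇒ r9c3=6.
Step 28. [r5c3∈{2}] only 2 remains possible at r5c3. So r5c3=2.
Step 29. [r4c6∈{4}] r4c6's peers cover all but 4. So r4c6=4.
Step 30. [r4c8∈{7}] nothing but 7 survives at r4c8. So r4c8=7.
Step 31. [r6c1∈{8}] r6c1 has the single candidate 8. So r6c1=8.
Step 32. [r6c6∈{9}] r6c6's peers cover all but 9. So r6c6=9.
Step 33. [r5c5∈{5}] nothing but 5 survives at r5c5 ⇒ r5c5=5.
Step 34. [r8c9∈{6}] nothing but 6 survives at r8c9 ⇒ r8c9=6.
Step 35. [r5c2∈{1}] nothing but 1 survives at r5c2. So r5c2=1.
Step 36. [r7c1∈{2}] only 2 remains possible at r7c1. So r7c1=2.
Step 37. [r2c9∈{7}] r2c9 is down to just 7 ⇒ r2c9=7.
Step 38. [r1c1∈{4}] r1c1 has the single candidate 4, so r1c1=4.
Step 39. [r8c6∈{5}] r8c6's peers cover all but 5. So r8c6=5.
Step 40. [r8c7∈{8}] r8c7 is down to just 8. So r8c7=8.

Answer: 4 2 3 1 7 8 5 6 9 / 6 8 5 9 4 3 2 1 7 / 9 7 1 5 6 2 4 8 3 / 5 6 9 2 1 4 3 7 8 / 3 1 2 8 5 7 6 9 4 / 8 4 7 6 3 9 1 2 5 / 2 5 8 3 9 6 7 4 1 / 1 9 4 7 2 5 8 3 6 / 7 3 6 4 8 1 9 5 2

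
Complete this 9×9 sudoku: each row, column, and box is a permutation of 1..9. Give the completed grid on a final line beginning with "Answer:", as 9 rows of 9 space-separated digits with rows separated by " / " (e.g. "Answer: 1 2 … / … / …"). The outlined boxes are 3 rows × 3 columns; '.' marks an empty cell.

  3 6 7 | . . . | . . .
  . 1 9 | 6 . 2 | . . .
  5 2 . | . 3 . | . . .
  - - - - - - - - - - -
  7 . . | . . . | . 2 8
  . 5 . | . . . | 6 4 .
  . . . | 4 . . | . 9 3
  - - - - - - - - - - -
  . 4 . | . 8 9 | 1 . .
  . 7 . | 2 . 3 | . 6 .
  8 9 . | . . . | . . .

Step 1. [r4c7∈{5}] only 5 remains possible at r4c7, so r4c7=5.
Step 2. [r5c9∈{1,7}] r5c9 is the only open cell in box 6 admitting 1. So r5c9=1.
Step 3. [r3c3∈{4,8}] 8 has one home in box 1: r3c3. So r3c3=8.
Step 4. [r6c7∈{7}] r6c7's peers cover all but 7, so r6c7=7.
Step 5. [r8c1∈{1}] nothing but 1 survives at r8c1 ⇒ r8c1=1.
Step 6. [r8c7∈{4,8,9}] 8 has one home in row 8: r8c7, so r8c7=8.
Step 7. [r8c9∈{4,5,9}] in row 8, 9 fits only at r8c9. So r8c9=9.
Step 8. [r8c5∈{4,5}] r8c5 is the only open cell in row 8 admitting 4 ⇒ r8c5=4.
Step 9. [r2c8∈{3,5,7,8}] r2c8 is the only open cell in row 2 admitting 8 ⇒ r2c8=8.
Step 10. [r5c1∈{2,9}] 9 has one home in col 1: r5c1, so r5c1=9.
Step 11. [r4c2∈{3}] r4c2's peers cover all but 3 ⇒ r4c2=3.
Step 12. [r5c3∈{2}] r5c3 is down to just 2 ⇒ r5c3=2.
Step 13. [r6c1∈{6}] r6c1 has the single candidate 6 ⇒ r6c1=6.
Step 14. [r5c5∈{7}] nothing but 7 survives at r5c5, so r5c5=7.
Step 15. [r2c5∈{5}] nothing but 5 survives at r2c5, so r2c5=5.
Step 16. [r2c9∈{4,7}] row 2 places 7 nowhere but r2c9. So r2c9=7.
Step 17. [r7c3∈{3,5,6}] r7c3 is the only open cell in row 7 admitting 6 ⇒ r7c3=6.
Step 18. [r7c8∈{3,5,7}] 3 has one home in row 7: r7c8, so r7c8=3.
Step 19. [r7c4∈{5,7}] 7 has one home in row 7: r7c4. So r7c4=7.
Step 20. [r9c4∈{1,5}] r9c4 is the only open cell in col 4 admitting 5, so r9c4=5.
Step 21. [r3c8∈{1}] nothing but 1 survives at r3c8. So r3c8=1.
Step 22. [r3c4∈{9}] r3c4's peers cover all but 9 ⇒ r3c4=9.
Step 23. [r3c7∈{4}] r3c7 has the single candidate 4 ⇒ r3c7=4.
Step 24. [r4c4∈{1}] r4c4's peers cover all but 1. So r4c4=1.
Step 25. [r9c7∈{2}] nothing but 2 survives at r9c7. So r9c7=2.
Step 26. [r5c6∈{8}] nothing but 8 survives at r5c6 ⇒ r5c6=8.
Step 27. [r1c5∈{1}] only 1 remains possible at r1c5 ⇒ r1c5=1.
Step 28. [r4c6∈{6}] r4c6 has the single candidate 6 ⇒ r4c6=6.
Step 29. [r7c9∈{5}] r7c9 is down to just 5. So r7c9=5.
Step 30. [r2c1∈{4}] r2c1 is down to just 4, so r2c1=4.
Step 31. [r1c7∈{9}] r1c7 is down to just 9 ⇒ r1c7=9.
Step 32. [r1c4∈{8}] r1c4's peers cover all but 8, so r1c4=8.
Step 33. [r1c6∈{4}] only 4 remains possible at r1c6. So r1c6=4.
Step 34. [r1c8∈{5}] only 5 remains possible at r1c8. So r1c8=5.
Step 35. [r6c6∈{5}] r6c6 is down to just 5, so r6c6=5.
Step 36. [r3c6∈{7}] r3c6 is down to just 7 ⇒ r3c6=7.
Step 37. [r2c7∈{3}] nothing but 3 survives at r2c7. So r2c7=3.
Step 38. [r9c3∈{3}] nothing but 3 survives at r9c3 ⇒ r9c3=3.
Step 39. [r4c5∈{9}] only 9 remains possible at r4c5. So r4c5=9.
Step 40. [r9c8∈{7}] r9c8 has the single candidate 7. So r9c8=7.
Step 41. [r1c9∈{2}] r1c9 has the single candidate 2 ⇒ r1c9=2.
Step 42. [r9c9∈{4}] only 4 remains possible at r9c9, so r9c9=4.
Step 43. [r6c3∈{1}] r6c3 has the single candidate 1. So r6c3=1.
Step 44. [r9c6∈{1}] nothing but 1 survives at r9c6, so r9c6=1.
Step 45. [r5c4∈{3}] r5c4 has the single candidate 3, so r5c4=3.
Step 46. [r4c3∈{4}] r4c3 is down to just 4. So r4c3=4.
Step 47. [r9c5∈{6}] r9c5 has the single candidate 6. So r9c5=6.
Step 48. [r7c1∈{2}] nothing but 2 survives at r7c1 ⇒ r7c1=2.
Step 49. [r3c9∈{6}] r3c9 is down to just 6, so r3c9=6.
Step 50. [r8c3∈{5}] only 5 remains possible at r8c3, so r8c3=5.
Step 51. [r6c5∈{2}] only 2 remains possible at r6c5. So r6c5=2.
Step 52. [r6c2∈{8}] r6c2 is down to just 8 ⇒ r6c2=8.

Answer: 3 6 7 8 1 4 9 5 2 / 4 1 9 6 5 2 3 8 7 / 5 2 8 9 3 7 4 1 6 / 7 3 4 1 9 6 5 2 8 / 9 5 2 3 7 8 6 4 1 / 6 8 1 4 2 5 7 9 3 / 2 4 6 7 8 9 1 3 5 / 1 7 5 2 4 3 8 6 9 / 8 9 3 5 6 1 2 7 4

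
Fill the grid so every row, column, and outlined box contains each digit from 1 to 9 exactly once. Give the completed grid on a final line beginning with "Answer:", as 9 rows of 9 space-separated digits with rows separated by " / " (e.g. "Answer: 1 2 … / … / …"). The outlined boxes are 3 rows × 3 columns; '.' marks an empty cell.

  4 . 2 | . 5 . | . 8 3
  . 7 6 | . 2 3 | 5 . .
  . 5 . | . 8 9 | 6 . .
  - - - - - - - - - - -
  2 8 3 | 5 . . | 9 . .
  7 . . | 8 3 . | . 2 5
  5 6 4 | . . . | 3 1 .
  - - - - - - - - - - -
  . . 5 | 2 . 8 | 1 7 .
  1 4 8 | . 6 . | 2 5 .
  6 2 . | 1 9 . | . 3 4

Step 1. [r8c6∈{7}] nothing but 7 survives at r8c6 ⇒ r8c6=7.
Step 2. [r1c2∈{1,9}] row 1 places 9 nowhere but r1c2 ⇒ r1c2=9.
Step 3. [r4c5∈{1,4,7}] col 5 places 1 nowhere but r4c5 ⇒ r4c5=1.
Step 4. [r4c9∈{6,7}] row 4 places 7 nowhere but r4c9. So r4c9=7.
Step 5. [r3c4∈{4,7}] in row 3, 7 fits only at r3c4 ⇒ r3c4=7.
Step 6. [r5c6∈{4,6}] across row 5, 6 lands solely at r5c6 ⇒ r5c6=6.
Step 7. [r8c9∈{9}] r8c9 has the single candidate 9, so r8c9=9.
Step 8. [r3c8∈{4}] r3c8 is down to just 4. So r3c8=4.
Step 9. [r3c3∈{1}] only 1 remains possible at r3c3 ⇒ r3c3=1.
Step 10. [r7c1∈{3,9}] r7c1 is the only open cell in row 7 admitting 9. So r7c1=9.
Step 11. [r2c9∈{1}] r2c9 has the single candidate 1, so r2c9=1.
Step 12. [r3c9∈{2}] r3c9 has the single candidate 2, so r3c9=2.
Step 13. [r7c9∈{6}] r7c9 is down to just 6. So r7c9=6.
Step 14. [r7c5∈{4}] r7c5 is down to just 4 ⇒ r7c5=4.
Step 15. [r9c3∈{7}] r9c3's peers cover all but 7 ⇒ r9c3=7.
Step 16. [r1c4∈{6}] nothing but 6 survives at r1c4. So r1c4=6.
Step 17. [r3c1∈{3}] r3c1's peers cover all but 3. So r3c1=3.
Step 18. [r7c2∈{3}] r7c2's peers cover all but 3 ⇒ r7c2=3.
Step 19. [r6c6∈{2}] r6c6's peers cover all but 2, so r6c6=2.
Step 20. [r5c2∈{1}] nothing but 1 survives at r5c2, so r5c2=1.
Step 21. [r4c6∈{4}] nothing but 4 survives at r4c6 ⇒ r4c6=4.
Step 22. [r9c7∈{8}] r9c7 has the single candidate 8 ⇒ r9c7=8.
Step 23. [r8c4∈{3}] r8c4 is down to just 3. So r8c4=3.
Step 24. [r6c9∈{8}] r6c9's peers cover all but 8, so r6c9=8.
Step 25. [r6c4∈{9}] only 9 remains possible at r6c4 ⇒ r6c4=9.
Step 26. [r1c6∈{1}] nothing but 1 survives at r1c6. So r1c6=1.
Step 27. [r4c8∈{6}] r4c8 has the single candidate 6. So r4c8=6.
Step 28. [r2c1∈{8}] r2c1's peers cover all but 8 ⇒ r2c1=8.
Step 29. [r1c7∈{7}] r1c7 is down to just 7, so r1c7=7.
Step 30. [r2c4∈{4}] r2c4's peers cover all but 4 ⇒ r2c4=4.
Step 31. [r5c7∈{4}] only 4 remains possible at r5c7, so r5c7=4.
Step 32. [r5c3∈{9}] r5c3 has the single candidate 9. So r5c3=9.
Step 33. [r6c5∈{7}] r6c5's peers cover all but 7. So r6c5=7.
Step 34. [r9c6∈{5}] r9c6's peers cover all but 5, so r9c6=5.
Step 35. [r2c8∈{9}] only 9 remains possible at r2c8. So r2c8=9.

Answer: 4 9 2 6 5 1 7 8 3 / 8 7 6 4 2 3 5 9 1 / 3 5 1 7 8 9 6 4 2 / 2 8 3 5 1 4 9 6 7 / 7 1 9 8 3 6 4 2 5 / 5 6 4 9 7 2 3 1 8 / 9 3 5 2 4 8 1 7 6 / 1 4 8 3 6 7 2 5 9 / 6 2 7 1 9 5 8 3 4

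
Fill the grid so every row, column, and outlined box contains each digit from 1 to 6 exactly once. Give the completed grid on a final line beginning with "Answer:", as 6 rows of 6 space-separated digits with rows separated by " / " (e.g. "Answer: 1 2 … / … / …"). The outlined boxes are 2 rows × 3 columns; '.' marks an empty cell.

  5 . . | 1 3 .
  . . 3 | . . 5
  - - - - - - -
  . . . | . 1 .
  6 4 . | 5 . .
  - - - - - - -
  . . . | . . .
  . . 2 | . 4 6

Step 1. [r6c4∈{3}] nothing but 3 survives at r6c4 ⇒ r6c4=3.
Step 2. [r6c1∈{1}] r6c1 is down to just 1. So r6c1=1.
Step 3. [r4c5∈{2}] only 2 remains possible at r4c5. So r4c5=2.
Step 4. [r6c2∈{5}] r6c2 is down to just 5 ⇒ r6c2=5.
Step 5. [r2c2∈{1,2,6}] across row 2, 1 lands solely at r2c2 ⇒ r2c2=1.
Step 6. [r5c4∈{2}] r5c4's peers cover all but 2. So r5c4=2.
Step 7. [r2c1∈{2,4}] in row 2, 2 fits only at r2c1, so r2c1=2.
Step 8. [r1c3∈{4,6}] r1c3 is the only open cell in box 1 admitting 4 ⇒ r1c3=4.
Step 9. [r3c1∈{3}] r3c1 is down to just 3, so r3c1=3.
Step 10. [r3c4∈{4,6}] across row 3, 6 lands solely at r3c4. So r3c4=6.
Step 11. [r1c2∈{6}] nothing but 6 survives at r1c2 ⇒ r1c2=6.
Step 12. [r5c3∈{6}] r5c3's peers cover all but 6 ⇒ r5c3=6.
Step 13. [r5c5∈{5}] r5c5's peers cover all but 5 ⇒ r5c5=5.
Step 14. [r3c6∈{4}] nothing but 4 survives at r3c6 ⇒ r3c6=4.
Step 15. [r2c5∈{6}] r2c5 is down to just 6, so r2c5=6.
Step 16. [r4c3∈{1}] only 1 remains possible at r4c3. So r4c3=1.
Step 17. [r5c6∈{1}] nothing but 1 survives at r5c6 ⇒ r5c6=1.
Step 18. [r3c2∈{2}] nothing but 2 survives at r3c2, so r3c2=2.
Step 19. [r5c1∈{4}] r5c1's peers cover all but 4. So r5c1=4.
Step 20. [r5c2∈{3}] only 3 remains possible at r5c2 ⇒ r5c2=3.
Step 21. [r4c6∈{3}] r4c6 has the single candidate 3, so r4c6=3.
Step 22. [r3c3∈{5}] r3c3 is down to just 5 ⇒ r3c3=5.
Step 23. [r1c6∈{2}] nothing but 2 survives at r1c6 ⇒ r1c6=2.
Step 24. [r2c4∈{4}] only 4 remains possible at r2c4 ⇒ r2c4=4.

Answer: 5 6 4 1 3 2 / 2 1 3 4 6 5 / 3 2 5 6 1 4 / 6 4 1 5 2 3 / 4 3 6 2 5 1 / 1 5 2 3 4 6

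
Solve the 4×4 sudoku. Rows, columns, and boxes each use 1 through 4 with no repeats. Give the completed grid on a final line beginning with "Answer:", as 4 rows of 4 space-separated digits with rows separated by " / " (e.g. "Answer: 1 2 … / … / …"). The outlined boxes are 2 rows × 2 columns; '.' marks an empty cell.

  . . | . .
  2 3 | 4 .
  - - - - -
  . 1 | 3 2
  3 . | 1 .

Step 1. [r1c1∈{1,4}] r1c1 is the only open cell in col 1 admitting 1. So r1c1=1.
Step 2. [r4c4∈{4}] r4c4 has the single candidate 4, so r4c4=4.
Step 3. [r2c4∈{1}] r2c4's peers cover all but 1. So r2c4=1.
Step 4. [r4c2∈{2}] r4c2 has the single candidate 2, so r4c2=2.
Step 5. [r3c1∈{4}] r3c1 is down to just 4. So r3c1=4.
Step 6. [r1c2∈{4}] only 4 remains possible at r1c2. So r1c2=4.
Step 7. [r1c4∈{3}] nothing but 3 survives at r1c4. So r1c4=3.
Step 8. [r1c3∈{2}] r1c3's peers cover all but 2 ⇒ r1c3=2.

Answer: 1 4 2 3 / 2 3 4 1 / 4 1 3 2 / 3 2 1 4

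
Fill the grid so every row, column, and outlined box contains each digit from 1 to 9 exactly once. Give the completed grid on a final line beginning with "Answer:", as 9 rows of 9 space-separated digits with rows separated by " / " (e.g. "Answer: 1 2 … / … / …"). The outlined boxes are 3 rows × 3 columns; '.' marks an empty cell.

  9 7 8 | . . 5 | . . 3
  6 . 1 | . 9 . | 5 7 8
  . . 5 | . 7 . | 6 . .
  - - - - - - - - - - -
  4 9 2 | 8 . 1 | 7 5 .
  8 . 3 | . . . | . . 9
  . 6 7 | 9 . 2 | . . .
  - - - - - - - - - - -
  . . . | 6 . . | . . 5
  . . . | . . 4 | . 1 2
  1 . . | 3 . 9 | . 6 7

Step 1. [r1c5∈{1,2,4,6}] r1c5 is the only open cell in row 1 admitting 6. So r1c5=6.
Step 2. [r9c3∈{4}] nothing but 4 survives at r9c3, so r9c3=4.
Step 3. [r9c7∈{8}] only 8 remains possible at r9c7, so r9c7=8.
Step 4. [r7c3∈{9}] only 9 remains possible at r7c3, so r7c3=9.
Step 5. [r6c1∈{5}] r6c1 has the single candidate 5, so r6c1=5.
Step 6. [r2c6∈{3}] r2c6 has the single candidate 3. So r2c6=3.
Step 7. [r3c8∈{2,4,9}] r3c8 is the only open cell in row 3 admitting 9 ⇒ r3c8=9.
Step 8. [r6c8∈{3,4,8}] across row 6, 8 lands solely at r6c8, so r6c8=8.
Step 9. [r6c7∈{1,3,4}] r6c7 is the only open cell in box 6 admitting 3 ⇒ r6c7=3.
Step 10. [r6c9∈{1,4}] across row 6, 1 lands solely at r6c9. So r6c9=1.
Step 11. [r3c9∈{4}] r3c9 has the single candidate 4, so r3c9=4.
Step 12. [r1c4∈{1,2,4}] row 1 places 4 nowhere but r1c4. So r1c4=4.
Step 13. [r7c8∈{3,4}] col 8 places 3 nowhere but r7c8, so r7c8=3.
Step 14. [r5c8∈{2,4}] in col 8, 4 fits only at r5c8, so r5c8=4.
Step 15. [r5c5∈{5}] r5c5's peers cover all but 5 ⇒ r5c5=5.
Step 16. [r8c5∈{8}] nothing but 8 survives at r8c5. So r8c5=8.
Step 17. [r7c6∈{7}] nothing but 7 survives at r7c6. So r7c6=7.
Step 18. [r7c1∈{2}] only 2 remains possible at r7c1. So r7c1=2.
Step 19. [r2c4∈{2}] nothing but 2 survives at r2c4 ⇒ r2c4=2.
Step 20. [r3c1∈{3}] r3c1 is down to just 3 ⇒ r3c1=3.
Step 21. [r1c7∈{1,2}] r1c7 is the only open cell in row 1 admitting 1 ⇒ r1c7=1.
Step 22. [r9c2∈{5}] nothing but 5 survives at r9c2. So r9c2=5.
Step 23. [r4c9∈{6}] r4c9 is down to just 6, so r4c9=6.
Step 24. [r8c4∈{5}] r8c4's peers cover all but 5, so r8c4=5.
Step 25. [r5c7∈{2}] nothing but 2 survives at r5c7, so r5c7=2.
Step 26. [r8c3∈{6}] only 6 remains possible at r8c3. So r8c3=6.
Step 27. [r8c7∈{9}] nothing but 9 survives at r8c7 ⇒ r8c7=9.
Step 28. [r2c2∈{4}] r2c2 has the single candidate 4. So r2c2=4.
Step 29. [r3c6∈{8}] only 8 remains possible at r3c6, so r3c6=8.
Step 30. [r5c6∈{6}] r5c6's peers cover all but 6. So r5c6=6.
Step 31. [r7c7∈{4}] r7c7's peers cover all but 4, so r7c7=4.
Step 32. [r5c4∈{7}] only 7 remains possible at r5c4 ⇒ r5c4=7.
Step 33. [r5c2∈{1}] r5c2 is down to just 1 ⇒ r5c2=1.
Step 34. [r7c5∈{1}] only 1 remains possible at r7c5 ⇒ r7c5=1.
Step 35. [r1c8∈{2}] r1c8 has the single candidate 2. So r1c8=2.
Step 36. [r8c2∈{3}] r8c2 is down to just 3, so r8c2=3.
Step 37. [r6c5∈{4}] r6c5 is down to just 4, so r6c5=4.
Step 38. [r3c2∈{2}] nothing but 2 survives at r3c2 ⇒ r3c2=2.
Step 39. [r3c4∈{1}] r3c4 is down to just 1 ⇒ r3c4=1.
Step 40. [r4c5∈{3}] r4c5 has the single candidate 3 ⇒ r4c5=3.
Step 41. [r7c2∈{8}] nothing but 8 survives at r7c2. So r7c2=8.
Step 42. [r9c5∈{2}] r9c5 has the single candidate 2 ⇒ r9c5=2.
Step 43. [r8c1∈{7}] r8c1's peers cover all but 7 ⇒ r8c1=7.

Answer: 9 7 8 4 6 5 1 2 3 / 6 4 1 2 9 3 5 7 8 / 3 2 5 1 7 8 6 9 4 / 4 9 2 8 3 1 7 5 6 / 8 1 3 7 5 6 2 4 9 / 5 6 7 9 4 2 3 8 1 / 2 8 9 6 1 7 4 3 5 / 7 3 6 5 8 4 9 1 2 / 1 5 4 3 2 9 8 6 7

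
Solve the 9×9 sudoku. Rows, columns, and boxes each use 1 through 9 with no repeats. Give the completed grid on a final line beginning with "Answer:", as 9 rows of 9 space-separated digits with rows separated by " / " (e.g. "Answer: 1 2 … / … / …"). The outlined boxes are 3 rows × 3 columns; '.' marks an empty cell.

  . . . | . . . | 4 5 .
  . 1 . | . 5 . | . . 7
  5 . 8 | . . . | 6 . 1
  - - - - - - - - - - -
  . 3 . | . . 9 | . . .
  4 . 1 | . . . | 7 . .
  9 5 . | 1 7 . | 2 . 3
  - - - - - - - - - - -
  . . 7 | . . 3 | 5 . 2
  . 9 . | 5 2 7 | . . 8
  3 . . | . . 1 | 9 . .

Step 1. [r6c3∈{6}] r6c3 is down to just 6 ⇒ r6c3=6.
Step 2. [r4c3∈{2}] only 2 remains possible at r4c3, so r4c3=2.
Step 3. [r5c2∈{8}] nothing but 8 survives at r5c2 ⇒ r5c2=8.
Step 4. [r1c9∈{9}] only 9 remains possible at r1c9, so r1c9=9.
Step 5. [r8c3∈{4}] nothing but 4 survives at r8c3 ⇒ r8c3=4.
Step 6. [r7c2∈{6}] r7c2 has the single candidate 6 ⇒ r7c2=6.
Step 7. [r8c8∈{1,3,6}] 6 has one home in row 8: r8c8, so r8c8=6.
Step 8. [r3c2∈{2,4,7}] in col 2, 4 fits only at r3c2 ⇒ r3c2=4.
Step 9. [r3c6∈{2}] only 2 remains possible at r3c6 ⇒ r3c6=2.
Step 10. [r9c9∈{4}] only 4 remains possible at r9c9. So r9c9=4.
Step 11. [r3c8∈{3}] r3c8 has the single candidate 3 ⇒ r3c8=3.
Step 12. [r2c7∈{8}] nothing but 8 survives at r2c7. So r2c7=8.
Step 13. [r1c5∈{1,3,6,8}] 1 has one home in row 1: r1c5 ⇒ r1c5=1.
Step 14. [r7c8∈{1}] r7c8 is down to just 1 ⇒ r7c8=1.
Step 15. [r3c5∈{9}] nothing but 9 survives at r3c5, so r3c5=9.
Step 16. [r1c2∈{2,7}] across col 2, 7 lands solely at r1c2, so r1c2=7.
Step 17. [r7c4∈{4,8,9}] in row 7, 9 fits only at r7c4. So r7c4=9.
Step 18. [r5c5∈{3,6}] col 5 places 3 nowhere but r5c5, so r5c5=3.
Step 19. [r7c5∈{4,8}] in row 7, 4 fits only at r7c5 ⇒ r7c5=4.
Step 20. [r1c1∈{2,6}] across row 1, 2 lands solely at r1c1. So r1c1=2.
Step 21. [r4c9∈{5,6}] r4c9 is the only open cell in row 4 admitting 5, so r4c9=5.
Step 22. [r2c1∈{6}] only 6 remains possible at r2c1 ⇒ r2c1=6.
Step 23. [r1c3∈{3}] r1c3 has the single candidate 3, so r1c3=3.
Step 24. [r2c6∈{4}] only 4 remains possible at r2c6 ⇒ r2c6=4.
Step 25. [r6c6∈{8}] only 8 remains possible at r6c6. So r6c6=8.
Step 26. [r4c5∈{6}] r4c5 is down to just 6 ⇒ r4c5=6.
Step 27. [r1c4∈{6,8}] 8 has one home in row 1: r1c4. So r1c4=8.
Step 28. [r4c4∈{4}] r4c4 is down to just 4. So r4c4=4.
Step 29. [r2c8∈{2}] nothing but 2 survives at r2c8. So r2c8=2.
Step 30. [r1c6∈{6}] r1c6's peers cover all but 6. So r1c6=6.
Step 31. [r5c9∈{6}] r5c9 is down to just 6 ⇒ r5c9=6.
Step 32. [r5c4∈{2}] only 2 remains possible at r5c4. So r5c4=2.
Step 33. [r9c8∈{7}] r9c8 is down to just 7. So r9c8=7.
Step 34. [r9c4∈{6}] r9c4's peers cover all but 6, so r9c4=6.
Step 35. [r7c1∈{8}] r7c1's peers cover all but 8. So r7c1=8.
Step 36. [r9c2∈{2}] nothing but 2 survives at r9c2. So r9c2=2.
Step 37. [r4c8∈{8}] only 8 remains possible at r4c8 ⇒ r4c8=8.
Step 38. [r3c4∈{7}] r3c4 is down to just 7, so r3c4=7.
Step 39. [r2c3∈{9}] r2c3's peers cover all but 9, so r2c3=9.
Step 40. [r5c6∈{5}] r5c6 has the single candidate 5. So r5c6=5.
Step 41. [r6c8∈{4}] r6c8 is down to just 4. So r6c8=4.
Step 42. [r9c3∈{5}] r9c3 has the single candidate 5 ⇒ r9c3=5.
Step 43. [r5c8∈{9}] r5c8 has the single candidate 9 ⇒ r5c8=9.
Step 44. [r4c7∈{1}] r4c7 is down to just 1. So r4c7=1.
Step 45. [r8c7∈{3}] only 3 remains possible at r8c7. So r8c7=3.
Step 46. [r9c5∈{8}] r9c5 is down to just 8, so r9c5=8.
Step 47. [r8c1∈{1}] r8c1's peers cover all but 1 ⇒ r8c1=1.
Step 48. [r2c4∈{3}] nothing but 3 survives at r2c4, so r2c4=3.
Step 49. [r4c1∈{7}] nothing but 7 survives at r4c1, so r4c1=7.

Answer: 2 7 3 8 1 6 4 5 9 / 6 1 9 3 5 4 8 2 7 / 5 4 8 7 9 2 6 3 1 / 7 3 2 4 6 9 1 8 5 / 4 8 1 2 3 5 7 9 6 / 9 5 6 1 7 8 2 4 3 / 8 6 7 9 4 3 5 1 2 / 1 9 4 5 2 7 3 6 8 / 3 2 5 6 8 1 9 7 4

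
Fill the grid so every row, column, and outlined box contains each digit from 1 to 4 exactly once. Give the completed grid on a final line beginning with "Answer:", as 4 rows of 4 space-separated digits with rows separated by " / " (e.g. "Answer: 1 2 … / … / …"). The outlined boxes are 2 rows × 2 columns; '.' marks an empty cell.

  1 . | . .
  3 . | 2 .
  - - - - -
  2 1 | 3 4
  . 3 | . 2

Step 1. [r1c2∈{2,4}] in row 1, 2 fits only at r1c2. So r1c2=2.
Step 2. [r2c2∈{4}] r2c2 has the single candidate 4. So r2c2=4.
Step 3. [r2c4∈{1}] only 1 remains possible at r2c4. So r2c4=1.
Step 4. [r1c3∈{4}] r1c3's peers cover all but 4 ⇒ r1c3=4.
Step 5. [r1c4∈{3}] only 3 remains possible at r1c4 ⇒ r1c4=3.
Step 6. [r4c1∈{4}] r4c1 is down to just 4 ⇒ r4c1=4.
Step 7. [r4c3∈{1}] nothing but 1 survives at r4c3 ⇒ r4c3=1.

Answer: 1 2 4 3 / 3 4 2 1 / 2 1 3 4 / 4 3 1 2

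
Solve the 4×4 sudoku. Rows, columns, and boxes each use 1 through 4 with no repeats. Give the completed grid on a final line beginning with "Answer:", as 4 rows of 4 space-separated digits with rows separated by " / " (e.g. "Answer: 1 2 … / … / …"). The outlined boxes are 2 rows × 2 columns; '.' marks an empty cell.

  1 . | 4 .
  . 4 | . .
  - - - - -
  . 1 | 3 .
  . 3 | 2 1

Step 1. [r1c2∈{2}] r1c2 is down to just 2. So r1c2=2.
Step 2. [r2c4∈{2,3}] in row 2, 2 fits only at r2c4 ⇒ r2c4=2.
Step 3. [r3c4∈{4}] nothing but 4 survives at r3c4. So r3c4=4.
Step 4. [r3c1∈{2}] r3c1 has the single candidate 2, so r3c1=2.
Step 5. [r2c1∈{3}] r2c1 has the single candidate 3 ⇒ r2c1=3.
Step 6. [r4c1∈{4}] r4c1 is down to just 4, so r4c1=4.
Step 7. [r2c3∈{1}] r2c3's peers cover all but 1, so r2c3=1.
Step 8. [r1c4∈{3}] r1c4 is down to just 3 ⇒ r1c4=3.

Answer: 1 2 4 3 / 3 4 1 2 / 2 1 3 4 / 4 3 2 1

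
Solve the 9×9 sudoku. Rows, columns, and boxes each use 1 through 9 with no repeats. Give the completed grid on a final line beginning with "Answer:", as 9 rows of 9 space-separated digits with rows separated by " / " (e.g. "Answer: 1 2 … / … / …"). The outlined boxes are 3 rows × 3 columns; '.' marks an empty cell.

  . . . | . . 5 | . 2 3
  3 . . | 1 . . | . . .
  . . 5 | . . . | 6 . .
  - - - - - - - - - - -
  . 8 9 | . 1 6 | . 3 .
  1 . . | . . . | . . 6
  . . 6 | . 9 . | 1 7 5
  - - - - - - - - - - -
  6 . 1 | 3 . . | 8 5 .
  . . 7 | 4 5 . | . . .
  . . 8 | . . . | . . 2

Step 1. [r1c3∈{4}] r1c3's peers cover all but 4. So r1c3=4.
Step 2. [r8c6∈{1,2,8,9}] across row 8, 8 lands solely at r8c6. So r8c6=8.
Step 3. [r4c9∈{4}] only 4 remains possible at r4c9. So r4c9=4.
Step 4. [r7c2∈{2,4,9}] row 7 places 4 nowhere but r7c2 ⇒ r7c2=4.
Step 5. [r2c3∈{2}] r2c3's peers cover all but 2, so r2c3=2.
Step 6. [r6c4∈{2,8}] in row 6, 8 fits only at r6c4. So r6c4=8.
Step 7. [r1c2∈{1,6,7,9}] in row 1, 1 fits only at r1c2. So r1c2=1.
Step 8. [r5c3∈{3}] r5c3 is down to just 3. So r5c3=3.
Step 9. [r3c5∈{2,3,4,7,8}] 3 has one home in col 5: r3c5. So r3c5=3.
Step 10. [r6c2∈{2}] r6c2 has the single candidate 2. So r6c2=2.
Step 11. [r2c2∈{6,7,9}] in col 2, 6 fits only at r2c2 ⇒ r2c2=6.
Step 12. [r9c6∈{1,7,9}] 1 has one home in col 6: r9c6, so r9c6=1.
Step 13. [r2c7∈{4,5,7,9}] across row 2, 5 lands solely at r2c7. So r2c7=5.
Step 14. [r9c7∈{3,4,7,9}] across col 7, 4 lands solely at r9c7, so r9c7=4.
Step 15. [r1c7∈{7,9}] col 7 places 7 nowhere but r1c7 ⇒ r1c7=7.
Step 16. [r7c9∈{7,9}] r7c9 is the only open cell in col 9 admitting 7. So r7c9=7.
Step 17. [r7c6∈{2,9}] r7c6 is the only open cell in row 7 admitting 9 ⇒ r7c6=9.
Step 18. [r5c8∈{8,9}] row 5 places 8 nowhere but r5c8. So r5c8=8.
Step 19. [r8c8∈{1,6,9}] in row 8, 6 fits only at r8c8. So r8c8=6.
Step 20. [r9c8∈{9}] only 9 remains possible at r9c8. So r9c8=9.
Step 21. [r2c8∈{4}] r2c8 has the single candidate 4. So r2c8=4.
Step 22. [r3c6∈{2,4,7}] across row 3, 4 lands solely at r3c6, so r3c6=4.
Step 23. [r5c6∈{2,7}] 2 has one home in col 6: r5c6 ⇒ r5c6=2.
Step 24. [r2c6∈{7}] only 7 remains possible at r2c6. So r2c6=7.
Step 25. [r9c2∈{3,5}] 3 has one home in row 9: r9c2, so r9c2=3.
Step 26. [r5c2∈{5,7}] r5c2 is the only open cell in col 2 admitting 5. So r5c2=5.
Step 27. [r5c4∈{7}] r5c4 has the single candidate 7, so r5c4=7.
Step 28. [r2c9∈{8,9}] 9 has one home in row 2: r2c9 ⇒ r2c9=9.
Step 29. [r9c4∈{6}] r9c4 has the single candidate 6 ⇒ r9c4=6.
Step 30. [r3c9∈{1,8}] 8 has one home in col 9: r3c9, so r3c9=8.
Step 31. [r1c1∈{8,9}] r1c1 is the only open cell in col 1 admitting 8 ⇒ r1c1=8.
Step 32. [r8c2∈{9}] nothing but 9 survives at r8c2. So r8c2=9.
Step 33. [r3c1∈{7,9}] in col 1, 9 fits only at r3c1, so r3c1=9.
Step 34. [r6c1∈{4}] r6c1's peers cover all but 4, so r6c1=4.
Step 35. [r4c4∈{5}] r4c4 is down to just 5. So r4c4=5.
Step 36. [r8c7∈{3}] r8c7's peers cover all but 3 ⇒ r8c7=3.
Step 37. [r1c4∈{9}] r1c4 is down to just 9. So r1c4=9.
Step 38. [r9c5∈{7}] r9c5's peers cover all but 7, so r9c5=7.
Step 39. [r1c5∈{6}] only 6 remains possible at r1c5 ⇒ r1c5=6.
Step 40. [r4c7∈{2}] only 2 remains possible at r4c7 ⇒ r4c7=2.
Step 41. [r2c5∈{8}] r2c5's peers cover all but 8, so r2c5=8.
Step 42. [r8c1∈{2}] only 2 remains possible at r8c1. So r8c1=2.
Step 43. [r3c2∈{7}] r3c2 has the single candidate 7. So r3c2=7.
Step 44. [r8c9∈{1}] r8c9 has the single candidate 1. So r8c9=1.
Step 45. [r3c4∈{2}] r3c4's peers cover all but 2, so r3c4=2.
Step 46. [r5c5∈{4}] only 4 remains possible at r5c5. So r5c5=4.
Step 47. [r7c5∈{2}] only 2 remains possible at r7c5. So r7c5=2.
Step 48. [r6c6∈{3}] r6c6's peers cover all but 3. So r6c6=3.
Step 49. [r5c7∈{9}] r5c7 has the single candidate 9, so r5c7=9.
Step 50. [r9c1∈{5}] r9c1's peers cover all but 5. So r9c1=5.
Step 51. [r3c8∈{1}] r3c8 is down to just 1. So r3c8=1.
Step 52. [r4c1∈{7}] nothing but 7 survives at r4c1. So r4c1=7.

Answer: 8 1 4 9 6 5 7 2 3 / 3 6 2 1 8 7 5 4 9 / 9 7 5 2 3 4 6 1 8 / 7 8 9 5 1 6 2 3 4 / 1 5 3 7 4 2 9 8 6 / 4 2 6 8 9 3 1 7 5 / 6 4 1 3 2 9 8 5 7 / 2 9 7 4 5 8 3 6 1 / 5 3 8 6 7 1 4 9 2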